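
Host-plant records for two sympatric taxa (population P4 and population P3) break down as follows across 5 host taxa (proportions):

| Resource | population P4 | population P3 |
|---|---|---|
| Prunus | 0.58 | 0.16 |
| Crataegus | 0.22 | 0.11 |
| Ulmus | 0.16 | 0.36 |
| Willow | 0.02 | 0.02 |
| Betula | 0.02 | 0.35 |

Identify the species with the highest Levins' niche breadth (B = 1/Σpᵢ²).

Σp_P4ᵢ² = 0.58² + 0.22² + 0.16² + 0.02² + 0.02² = 0.3364 + 0.0484 + 0.0256 + 0.0004 + 0.0004 = 0.4112
B_P4 = 1 / 0.4112 = 2.4319
Σp_P3ᵢ² = 0.16² + 0.11² + 0.36² + 0.02² + 0.35² = 0.0256 + 0.0121 + 0.1296 + 0.0004 + 0.1225 = 0.2902
B_P3 = 1 / 0.2902 = 3.4459
Highest B → broadest niche (most generalist): population P3 (B = 3.45).

population P3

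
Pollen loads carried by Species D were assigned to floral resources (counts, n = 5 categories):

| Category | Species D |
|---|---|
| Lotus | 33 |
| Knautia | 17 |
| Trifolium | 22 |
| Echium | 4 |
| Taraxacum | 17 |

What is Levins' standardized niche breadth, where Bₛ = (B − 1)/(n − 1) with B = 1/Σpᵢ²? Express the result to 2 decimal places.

Proportions for Species D (n=93): 33/93=0.3548, 17/93=0.1828, 22/93=0.2366, 4/93=0.0430, 17/93=0.1828
Σpᵢ² = 0.3548² + 0.1828² + 0.2366² + 0.0430² + 0.1828² = 0.125883 + 0.033416 + 0.055980 + 0.001849 + 0.033416 = 0.250544
B = 1 / 0.250544 = 3.9913
Bₛ = (B − 1)/(n − 1) = (3.9913 − 1)/(5 − 1) = 2.9913/4 = 0.7478

0.75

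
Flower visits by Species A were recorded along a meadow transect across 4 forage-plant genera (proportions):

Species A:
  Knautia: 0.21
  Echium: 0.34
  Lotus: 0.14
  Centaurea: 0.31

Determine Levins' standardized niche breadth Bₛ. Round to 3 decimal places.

0.877

Σpᵢ² = 0.21² + 0.34² + 0.14² + 0.31² = 0.0441 + 0.1156 + 0.0196 + 0.0961 = 0.2754
B = 1 / 0.2754 = 3.63108
Bₛ = (B − 1)/(n − 1) = (3.63108 − 1)/(4 − 1) = 2.63108/3 = 0.87703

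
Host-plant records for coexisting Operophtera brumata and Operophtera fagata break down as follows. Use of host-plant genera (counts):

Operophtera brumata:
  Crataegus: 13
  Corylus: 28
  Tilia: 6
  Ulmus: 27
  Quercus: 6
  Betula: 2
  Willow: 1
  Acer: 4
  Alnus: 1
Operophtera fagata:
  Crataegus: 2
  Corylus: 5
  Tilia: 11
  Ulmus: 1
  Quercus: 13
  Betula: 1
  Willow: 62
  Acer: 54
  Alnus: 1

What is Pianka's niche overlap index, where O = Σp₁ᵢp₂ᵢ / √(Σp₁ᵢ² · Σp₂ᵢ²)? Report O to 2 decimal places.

0.17

Proportions for Operophtera brumata (n=88): 13/88=0.1477, 28/88=0.3182, 6/88=0.0682, 27/88=0.3068, 6/88=0.0682, 2/88=0.0227, 1/88=0.0114, 4/88=0.0455, 1/88=0.0114
Proportions for Operophtera fagata (n=150): 2/150=0.0133, 5/150=0.0333, 11/150=0.0733, 1/150=0.0067, 13/150=0.0867, 1/150=0.0067, 62/150=0.4133, 54/150=0.3600, 1/150=0.0067
Σ p₁ᵢp₂ᵢ = 0.001964 + 0.010596 + 0.004999 + 0.002056 + 0.005913 + 0.000152 + 0.004712 + 0.016380 + 0.000076 = 0.046848
Σp_1ᵢ² = 0.1477² + 0.3182² + 0.0682² + 0.3068² + 0.0682² + 0.0227² + 0.0114² + 0.0455² + 0.0114² = 0.021815 + 0.101251 + 0.004651 + 0.094126 + 0.004651 + 0.000515 + 0.000130 + 0.002070 + 0.000130 = 0.229339
Σp_2ᵢ² = 0.0133² + 0.0333² + 0.0733² + 0.0067² + 0.0867² + 0.0067² + 0.4133² + 0.3600² + 0.0067² = 0.000177 + 0.001109 + 0.005373 + 0.000045 + 0.007517 + 0.000045 + 0.170817 + 0.129600 + 0.000045 = 0.314728
O = 0.046848 / √(0.229339 × 0.314728) = 0.046848 / 0.2686623 = 0.1744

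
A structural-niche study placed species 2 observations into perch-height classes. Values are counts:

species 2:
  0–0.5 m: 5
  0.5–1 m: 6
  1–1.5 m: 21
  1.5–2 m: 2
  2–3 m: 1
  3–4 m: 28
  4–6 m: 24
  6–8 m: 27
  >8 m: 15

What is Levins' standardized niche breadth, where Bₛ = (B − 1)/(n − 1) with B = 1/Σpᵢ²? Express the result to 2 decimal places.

0.61

Proportions for species 2 (n=129): 5/129=0.0388, 6/129=0.0465, 21/129=0.1628, 2/129=0.0155, 1/129=0.0078, 28/129=0.2171, 24/129=0.1860, 27/129=0.2093, 15/129=0.1163
Σpᵢ² = 0.0388² + 0.0465² + 0.1628² + 0.0155² + 0.0078² + 0.2171² + 0.1860² + 0.2093² + 0.1163² = 0.001505 + 0.002162 + 0.026504 + 0.000240 + 0.000061 + 0.047132 + 0.034596 + 0.043806 + 0.013526 = 0.169532
B = 1 / 0.169532 = 5.8986
Bₛ = (B − 1)/(n − 1) = (5.8986 − 1)/(9 − 1) = 4.8986/8 = 0.6123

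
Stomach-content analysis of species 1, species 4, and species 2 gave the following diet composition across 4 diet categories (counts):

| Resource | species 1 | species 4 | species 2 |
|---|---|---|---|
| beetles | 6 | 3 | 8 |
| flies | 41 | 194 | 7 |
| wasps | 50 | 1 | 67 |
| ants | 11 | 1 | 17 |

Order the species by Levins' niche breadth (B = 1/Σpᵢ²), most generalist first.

species 1 > species 2 > species 4

Proportions for species 1 (n=108): 6/108=0.0556, 41/108=0.3796, 50/108=0.4630, 11/108=0.1019
Proportions for species 4 (n=199): 3/199=0.0151, 194/199=0.9749, 1/199=0.0050, 1/199=0.0050
Proportions for species 2 (n=99): 8/99=0.0808, 7/99=0.0707, 67/99=0.6768, 17/99=0.1717
Σp_1ᵢ² = 0.0556² + 0.3796² + 0.4630² + 0.1019² = 0.003091 + 0.144096 + 0.214369 + 0.010384 = 0.371940
B_1 = 1 / 0.371940 = 2.6886
Σp_4ᵢ² = 0.0151² + 0.9749² + 0.0050² + 0.0050² = 0.000228 + 0.950430 + 0.000025 + 0.000025 = 0.950708
B_4 = 1 / 0.950708 = 1.0518
Σp_2ᵢ² = 0.0808² + 0.0707² + 0.6768² + 0.1717² = 0.006529 + 0.004998 + 0.458058 + 0.029481 = 0.499066
B_2 = 1 / 0.499066 = 2.0037
Ranking by B (broadest → narrowest): species 1 (2.69) > species 2 (2.00) > species 4 (1.05)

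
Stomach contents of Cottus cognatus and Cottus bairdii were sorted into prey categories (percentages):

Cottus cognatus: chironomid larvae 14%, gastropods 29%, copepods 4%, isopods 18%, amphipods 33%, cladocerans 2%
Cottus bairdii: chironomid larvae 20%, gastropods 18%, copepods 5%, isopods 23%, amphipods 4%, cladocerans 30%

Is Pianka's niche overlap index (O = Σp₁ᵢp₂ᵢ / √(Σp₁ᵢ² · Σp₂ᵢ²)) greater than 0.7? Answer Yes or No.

Convert percentages to proportions (divide by 100).
Σ p₁ᵢp₂ᵢ = 0.0280 + 0.0522 + 0.0020 + 0.0414 + 0.0132 + 0.0060 = 0.1428
Σp_1ᵢ² = 0.14² + 0.29² + 0.04² + 0.18² + 0.33² + 0.02² = 0.0196 + 0.0841 + 0.0016 + 0.0324 + 0.1089 + 0.0004 = 0.2470
Σp_2ᵢ² = 0.20² + 0.18² + 0.05² + 0.23² + 0.04² + 0.30² = 0.0400 + 0.0324 + 0.0025 + 0.0529 + 0.0016 + 0.0900 = 0.2194
O = 0.1428 / √(0.2470 × 0.2194) = 0.1428 / 0.23279 = 0.6134
O = 0.6134 < 0.7 → No.

No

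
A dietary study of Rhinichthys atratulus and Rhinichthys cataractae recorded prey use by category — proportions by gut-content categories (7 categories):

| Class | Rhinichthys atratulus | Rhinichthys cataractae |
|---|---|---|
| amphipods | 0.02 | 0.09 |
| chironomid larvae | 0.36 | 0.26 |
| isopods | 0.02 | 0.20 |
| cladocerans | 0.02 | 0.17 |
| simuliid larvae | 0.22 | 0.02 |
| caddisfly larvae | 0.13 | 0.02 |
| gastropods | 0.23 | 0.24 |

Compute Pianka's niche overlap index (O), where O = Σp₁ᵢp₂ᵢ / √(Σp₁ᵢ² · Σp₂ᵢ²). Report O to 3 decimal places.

0.734

Σ p₁ᵢp₂ᵢ = 0.0018 + 0.0936 + 0.0040 + 0.0034 + 0.0044 + 0.0026 + 0.0552 = 0.1650
Σp_1ᵢ² = 0.02² + 0.36² + 0.02² + 0.02² + 0.22² + 0.13² + 0.23² = 0.0004 + 0.1296 + 0.0004 + 0.0004 + 0.0484 + 0.0169 + 0.0529 = 0.2490
Σp_2ᵢ² = 0.09² + 0.26² + 0.20² + 0.17² + 0.02² + 0.02² + 0.24² = 0.0081 + 0.0676 + 0.0400 + 0.0289 + 0.0004 + 0.0004 + 0.0576 = 0.2030
O = 0.1650 / √(0.2490 × 0.2030) = 0.1650 / 0.224827 = 0.73390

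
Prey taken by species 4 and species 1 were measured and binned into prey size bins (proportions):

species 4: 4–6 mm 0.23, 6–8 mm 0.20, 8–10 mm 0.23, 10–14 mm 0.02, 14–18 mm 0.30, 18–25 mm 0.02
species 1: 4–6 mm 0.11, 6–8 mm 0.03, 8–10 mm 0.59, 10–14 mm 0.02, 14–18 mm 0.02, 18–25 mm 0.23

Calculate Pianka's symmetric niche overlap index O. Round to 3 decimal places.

Σ p₁ᵢp₂ᵢ = 0.0253 + 0.0060 + 0.1357 + 0.0004 + 0.0060 + 0.0046 = 0.1780
Σp_1ᵢ² = 0.23² + 0.20² + 0.23² + 0.02² + 0.30² + 0.02² = 0.0529 + 0.0400 + 0.0529 + 0.0004 + 0.0900 + 0.0004 = 0.2366
Σp_2ᵢ² = 0.11² + 0.03² + 0.59² + 0.02² + 0.02² + 0.23² = 0.0121 + 0.0009 + 0.3481 + 0.0004 + 0.0004 + 0.0529 = 0.4148
O = 0.1780 / √(0.2366 × 0.4148) = 0.1780 / 0.313276 = 0.56819

0.568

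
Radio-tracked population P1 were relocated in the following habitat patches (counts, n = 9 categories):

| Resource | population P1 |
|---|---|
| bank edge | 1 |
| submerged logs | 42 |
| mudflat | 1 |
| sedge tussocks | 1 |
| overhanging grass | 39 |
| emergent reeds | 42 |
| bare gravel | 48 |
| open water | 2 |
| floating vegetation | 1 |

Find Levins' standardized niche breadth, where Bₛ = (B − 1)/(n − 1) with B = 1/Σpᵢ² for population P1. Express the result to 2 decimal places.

Proportions for population P1 (n=177): 1/177=0.0056, 42/177=0.2373, 1/177=0.0056, 1/177=0.0056, 39/177=0.2203, 42/177=0.2373, 48/177=0.2712, 2/177=0.0113, 1/177=0.0056
Σpᵢ² = 0.0056² + 0.2373² + 0.0056² + 0.0056² + 0.2203² + 0.2373² + 0.2712² + 0.0113² + 0.0056² = 0.000031 + 0.056311 + 0.000031 + 0.000031 + 0.048532 + 0.056311 + 0.073549 + 0.000128 + 0.000031 = 0.234955
B = 1 / 0.234955 = 4.2561
Bₛ = (B − 1)/(n − 1) = (4.2561 − 1)/(9 − 1) = 3.2561/8 = 0.4070

0.41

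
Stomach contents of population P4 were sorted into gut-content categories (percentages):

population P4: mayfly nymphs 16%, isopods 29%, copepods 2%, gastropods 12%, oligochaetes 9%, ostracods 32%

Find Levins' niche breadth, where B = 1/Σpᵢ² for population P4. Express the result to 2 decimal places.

Convert percentages to proportions (divide by 100).
Σpᵢ² = 0.16² + 0.29² + 0.02² + 0.12² + 0.09² + 0.32² = 0.0256 + 0.0841 + 0.0004 + 0.0144 + 0.0081 + 0.1024 = 0.2350
B = 1 / 0.2350 = 4.2553

4.26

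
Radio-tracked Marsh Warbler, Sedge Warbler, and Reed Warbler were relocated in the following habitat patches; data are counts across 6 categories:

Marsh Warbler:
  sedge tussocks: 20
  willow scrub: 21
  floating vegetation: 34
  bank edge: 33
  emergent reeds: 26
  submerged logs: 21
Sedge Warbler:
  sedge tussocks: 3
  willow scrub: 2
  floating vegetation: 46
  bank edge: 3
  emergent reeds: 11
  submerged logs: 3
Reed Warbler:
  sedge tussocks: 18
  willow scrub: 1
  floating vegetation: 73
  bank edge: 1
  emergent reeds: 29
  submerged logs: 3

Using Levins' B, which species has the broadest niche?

Marsh Warbler

Proportions for Marsh Warbler (n=155): 20/155=0.1290, 21/155=0.1355, 34/155=0.2194, 33/155=0.2129, 26/155=0.1677, 21/155=0.1355
Proportions for Sedge Warbler (n=68): 3/68=0.0441, 2/68=0.0294, 46/68=0.6765, 3/68=0.0441, 11/68=0.1618, 3/68=0.0441
Proportions for Reed Warbler (n=125): 18/125=0.1440, 1/125=0.0080, 73/125=0.5840, 1/125=0.0080, 29/125=0.2320, 3/125=0.0240
Σp_Marsᵢ² = 0.1290² + 0.1355² + 0.2194² + 0.2129² + 0.1677² + 0.1355² = 0.016641 + 0.018360 + 0.048136 + 0.045326 + 0.028123 + 0.018360 = 0.174946
B_Mars = 1 / 0.174946 = 5.7160
Σp_Sedgᵢ² = 0.0441² + 0.0294² + 0.6765² + 0.0441² + 0.1618² + 0.0441² = 0.001945 + 0.000864 + 0.457652 + 0.001945 + 0.026179 + 0.001945 = 0.490530
B_Sedg = 1 / 0.490530 = 2.0386
Σp_Reedᵢ² = 0.1440² + 0.0080² + 0.5840² + 0.0080² + 0.2320² + 0.0240² = 0.020736 + 0.000064 + 0.341056 + 0.000064 + 0.053824 + 0.000576 = 0.416320
B_Reed = 1 / 0.416320 = 2.4020
Highest B → broadest niche (most generalist): Marsh Warbler (B = 5.72).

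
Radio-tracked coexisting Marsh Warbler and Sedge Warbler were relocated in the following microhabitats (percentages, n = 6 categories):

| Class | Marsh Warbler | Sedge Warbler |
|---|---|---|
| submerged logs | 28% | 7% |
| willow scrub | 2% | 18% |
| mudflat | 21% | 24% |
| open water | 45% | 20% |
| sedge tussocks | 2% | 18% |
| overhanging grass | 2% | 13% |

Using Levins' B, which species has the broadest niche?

Convert percentages to proportions (divide by 100).
Σp_Marsᵢ² = 0.28² + 0.02² + 0.21² + 0.45² + 0.02² + 0.02² = 0.0784 + 0.0004 + 0.0441 + 0.2025 + 0.0004 + 0.0004 = 0.3262
B_Mars = 1 / 0.3262 = 3.0656
Σp_Sedgᵢ² = 0.07² + 0.18² + 0.24² + 0.20² + 0.18² + 0.13² = 0.0049 + 0.0324 + 0.0576 + 0.0400 + 0.0324 + 0.0169 = 0.1842
B_Sedg = 1 / 0.1842 = 5.4289
Highest B → broadest niche (most generalist): Sedge Warbler (B = 5.43).

Sedge Warbler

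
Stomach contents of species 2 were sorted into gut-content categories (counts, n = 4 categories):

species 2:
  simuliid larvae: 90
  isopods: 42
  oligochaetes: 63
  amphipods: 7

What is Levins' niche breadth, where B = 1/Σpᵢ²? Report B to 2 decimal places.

Proportions for species 2 (n=202): 90/202=0.4455, 42/202=0.2079, 63/202=0.3119, 7/202=0.0347
Σpᵢ² = 0.4455² + 0.2079² + 0.3119² + 0.0347² = 0.198470 + 0.043222 + 0.097282 + 0.001204 = 0.340178
B = 1 / 0.340178 = 2.9396

2.94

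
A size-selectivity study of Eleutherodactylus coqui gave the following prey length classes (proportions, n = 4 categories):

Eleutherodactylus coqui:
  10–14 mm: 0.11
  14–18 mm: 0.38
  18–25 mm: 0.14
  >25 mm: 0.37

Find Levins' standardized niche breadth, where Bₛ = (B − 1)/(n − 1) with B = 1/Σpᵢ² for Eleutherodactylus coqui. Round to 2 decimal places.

Σpᵢ² = 0.11² + 0.38² + 0.14² + 0.37² = 0.0121 + 0.1444 + 0.0196 + 0.1369 = 0.3130
B = 1 / 0.3130 = 3.1949
Bₛ = (B − 1)/(n − 1) = (3.1949 − 1)/(4 − 1) = 2.1949/3 = 0.7316

0.73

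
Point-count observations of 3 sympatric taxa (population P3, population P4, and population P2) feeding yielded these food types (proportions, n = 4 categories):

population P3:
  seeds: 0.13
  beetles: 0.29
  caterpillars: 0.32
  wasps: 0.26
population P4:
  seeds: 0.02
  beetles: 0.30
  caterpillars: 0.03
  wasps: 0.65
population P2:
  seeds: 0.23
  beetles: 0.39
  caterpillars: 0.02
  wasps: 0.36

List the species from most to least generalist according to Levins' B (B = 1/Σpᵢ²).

Σp_P3ᵢ² = 0.13² + 0.29² + 0.32² + 0.26² = 0.0169 + 0.0841 + 0.1024 + 0.0676 = 0.2710
B_P3 = 1 / 0.2710 = 3.6900
Σp_P4ᵢ² = 0.02² + 0.30² + 0.03² + 0.65² = 0.0004 + 0.0900 + 0.0009 + 0.4225 = 0.5138
B_P4 = 1 / 0.5138 = 1.9463
Σp_P2ᵢ² = 0.23² + 0.39² + 0.02² + 0.36² = 0.0529 + 0.1521 + 0.0004 + 0.1296 = 0.3350
B_P2 = 1 / 0.3350 = 2.9851
Ranking by B (broadest → narrowest): population P3 (3.69) > population P2 (2.99) > population P4 (1.95)

population P3 > population P2 > population P4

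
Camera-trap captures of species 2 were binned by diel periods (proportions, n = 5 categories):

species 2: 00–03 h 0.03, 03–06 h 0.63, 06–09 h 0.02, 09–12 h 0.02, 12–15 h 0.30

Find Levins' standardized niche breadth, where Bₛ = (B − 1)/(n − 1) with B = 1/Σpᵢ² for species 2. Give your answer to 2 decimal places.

Σpᵢ² = 0.03² + 0.63² + 0.02² + 0.02² + 0.30² = 0.0009 + 0.3969 + 0.0004 + 0.0004 + 0.0900 = 0.4886
B = 1 / 0.4886 = 2.0467
Bₛ = (B − 1)/(n − 1) = (2.0467 − 1)/(5 − 1) = 1.0467/4 = 0.2617

0.26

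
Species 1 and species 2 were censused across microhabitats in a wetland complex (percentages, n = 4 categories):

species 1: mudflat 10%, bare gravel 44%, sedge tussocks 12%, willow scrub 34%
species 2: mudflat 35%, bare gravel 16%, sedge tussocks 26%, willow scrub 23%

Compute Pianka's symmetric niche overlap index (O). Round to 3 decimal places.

0.718

Convert percentages to proportions (divide by 100).
Σ p₁ᵢp₂ᵢ = 0.0350 + 0.0704 + 0.0312 + 0.0782 = 0.2148
Σp_1ᵢ² = 0.10² + 0.44² + 0.12² + 0.34² = 0.0100 + 0.1936 + 0.0144 + 0.1156 = 0.3336
Σp_2ᵢ² = 0.35² + 0.16² + 0.26² + 0.23² = 0.1225 + 0.0256 + 0.0676 + 0.0529 = 0.2686
O = 0.2148 / √(0.3336 × 0.2686) = 0.2148 / 0.299341 = 0.71758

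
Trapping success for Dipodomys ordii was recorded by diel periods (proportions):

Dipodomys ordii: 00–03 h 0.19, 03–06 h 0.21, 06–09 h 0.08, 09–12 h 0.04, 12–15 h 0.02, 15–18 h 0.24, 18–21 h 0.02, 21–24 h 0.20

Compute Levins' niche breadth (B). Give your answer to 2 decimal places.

Σpᵢ² = 0.19² + 0.21² + 0.08² + 0.04² + 0.02² + 0.24² + 0.02² + 0.20² = 0.0361 + 0.0441 + 0.0064 + 0.0016 + 0.0004 + 0.0576 + 0.0004 + 0.0400 = 0.1866
B = 1 / 0.1866 = 5.3591

5.36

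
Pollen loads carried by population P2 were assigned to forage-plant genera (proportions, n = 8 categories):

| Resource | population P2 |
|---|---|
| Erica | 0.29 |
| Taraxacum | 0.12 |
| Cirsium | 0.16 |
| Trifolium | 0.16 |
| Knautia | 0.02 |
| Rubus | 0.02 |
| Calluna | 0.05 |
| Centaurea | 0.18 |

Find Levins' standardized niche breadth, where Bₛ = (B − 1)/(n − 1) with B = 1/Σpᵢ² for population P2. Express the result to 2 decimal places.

Σpᵢ² = 0.29² + 0.12² + 0.16² + 0.16² + 0.02² + 0.02² + 0.05² + 0.18² = 0.0841 + 0.0144 + 0.0256 + 0.0256 + 0.0004 + 0.0004 + 0.0025 + 0.0324 = 0.1854
B = 1 / 0.1854 = 5.3937
Bₛ = (B − 1)/(n − 1) = (5.3937 − 1)/(8 − 1) = 4.3937/7 = 0.6277

0.63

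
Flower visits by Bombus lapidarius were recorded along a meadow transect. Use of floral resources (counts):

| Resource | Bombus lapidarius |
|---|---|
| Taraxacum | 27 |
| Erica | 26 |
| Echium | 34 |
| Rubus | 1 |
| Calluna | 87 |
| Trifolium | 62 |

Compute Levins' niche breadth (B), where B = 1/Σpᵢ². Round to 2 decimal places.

4.02

Proportions for Bombus lapidarius (n=237): 27/237=0.1139, 26/237=0.1097, 34/237=0.1435, 1/237=0.0042, 87/237=0.3671, 62/237=0.2616
Σpᵢ² = 0.1139² + 0.1097² + 0.1435² + 0.0042² + 0.3671² + 0.2616² = 0.012973 + 0.012034 + 0.020592 + 0.000018 + 0.134762 + 0.068435 = 0.248814
B = 1 / 0.248814 = 4.0191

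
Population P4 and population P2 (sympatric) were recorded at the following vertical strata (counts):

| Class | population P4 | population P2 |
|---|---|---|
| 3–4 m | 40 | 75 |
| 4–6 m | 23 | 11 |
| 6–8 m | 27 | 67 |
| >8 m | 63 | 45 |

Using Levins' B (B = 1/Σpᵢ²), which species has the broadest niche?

Proportions for population P4 (n=153): 40/153=0.2614, 23/153=0.1503, 27/153=0.1765, 63/153=0.4118
Proportions for population P2 (n=198): 75/198=0.3788, 11/198=0.0556, 67/198=0.3384, 45/198=0.2273
Σp_P4ᵢ² = 0.2614² + 0.1503² + 0.1765² + 0.4118² = 0.068330 + 0.022590 + 0.031152 + 0.169579 = 0.291651
B_P4 = 1 / 0.291651 = 3.4288
Σp_P2ᵢ² = 0.3788² + 0.0556² + 0.3384² + 0.2273² = 0.143489 + 0.003091 + 0.114515 + 0.051665 = 0.312760
B_P2 = 1 / 0.312760 = 3.1973
Highest B → broadest niche (most generalist): population P4 (B = 3.43).

population P4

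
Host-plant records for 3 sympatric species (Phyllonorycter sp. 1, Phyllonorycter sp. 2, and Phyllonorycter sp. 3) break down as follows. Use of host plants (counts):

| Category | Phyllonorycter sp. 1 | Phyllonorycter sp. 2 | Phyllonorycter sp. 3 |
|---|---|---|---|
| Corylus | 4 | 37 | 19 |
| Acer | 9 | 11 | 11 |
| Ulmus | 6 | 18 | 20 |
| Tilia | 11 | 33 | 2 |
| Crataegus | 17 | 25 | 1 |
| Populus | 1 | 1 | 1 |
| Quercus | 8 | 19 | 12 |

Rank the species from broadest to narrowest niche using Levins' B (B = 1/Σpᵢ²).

Phyllonorycter sp. 2 > Phyllonorycter sp. 1 > Phyllonorycter sp. 3

Proportions for Phyllonorycter sp. 1 (n=56): 4/56=0.0714, 9/56=0.1607, 6/56=0.1071, 11/56=0.1964, 17/56=0.3036, 1/56=0.0179, 8/56=0.1429
Proportions for Phyllonorycter sp. 2 (n=144): 37/144=0.2569, 11/144=0.0764, 18/144=0.1250, 33/144=0.2292, 25/144=0.1736, 1/144=0.0069, 19/144=0.1319
Proportions for Phyllonorycter sp. 3 (n=66): 19/66=0.2879, 11/66=0.1667, 20/66=0.3030, 2/66=0.0303, 1/66=0.0152, 1/66=0.0152, 12/66=0.1818
Σp_1ᵢ² = 0.0714² + 0.1607² + 0.1071² + 0.1964² + 0.3036² + 0.0179² + 0.1429² = 0.005098 + 0.025824 + 0.011470 + 0.038573 + 0.092173 + 0.000320 + 0.020420 = 0.193878
B_1 = 1 / 0.193878 = 5.1579
Σp_2ᵢ² = 0.2569² + 0.0764² + 0.1250² + 0.2292² + 0.1736² + 0.0069² + 0.1319² = 0.065998 + 0.005837 + 0.015625 + 0.052533 + 0.030137 + 0.000048 + 0.017398 = 0.187576
B_2 = 1 / 0.187576 = 5.3312
Σp_3ᵢ² = 0.2879² + 0.1667² + 0.3030² + 0.0303² + 0.0152² + 0.0152² + 0.1818² = 0.082886 + 0.027789 + 0.091809 + 0.000918 + 0.000231 + 0.000231 + 0.033051 = 0.236915
B_3 = 1 / 0.236915 = 4.2209
Ranking by B (broadest → narrowest): Phyllonorycter sp. 2 (5.33) > Phyllonorycter sp. 1 (5.16) > Phyllonorycter sp. 3 (4.22)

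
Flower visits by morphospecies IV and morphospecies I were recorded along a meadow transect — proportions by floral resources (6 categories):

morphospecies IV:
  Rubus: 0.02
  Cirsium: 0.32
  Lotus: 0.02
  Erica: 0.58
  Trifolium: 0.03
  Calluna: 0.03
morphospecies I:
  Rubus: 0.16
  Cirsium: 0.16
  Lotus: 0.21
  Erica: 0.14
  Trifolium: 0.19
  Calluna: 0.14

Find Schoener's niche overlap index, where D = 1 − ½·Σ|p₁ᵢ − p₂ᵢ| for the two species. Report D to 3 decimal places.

0.400

Σ|p₁ᵢ − p₂ᵢ| = 0.14 + 0.16 + 0.19 + 0.44 + 0.16 + 0.11 = 1.20
D = 1 − ½ × 1.20 = 1 − 0.600 = 0.40000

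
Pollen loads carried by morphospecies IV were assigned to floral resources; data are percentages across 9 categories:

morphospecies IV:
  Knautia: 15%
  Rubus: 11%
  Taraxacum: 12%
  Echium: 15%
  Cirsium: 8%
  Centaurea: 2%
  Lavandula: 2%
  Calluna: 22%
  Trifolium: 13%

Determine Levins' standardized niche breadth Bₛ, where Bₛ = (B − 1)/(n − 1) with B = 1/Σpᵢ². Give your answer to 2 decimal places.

0.74

Convert percentages to proportions (divide by 100).
Σpᵢ² = 0.15² + 0.11² + 0.12² + 0.15² + 0.08² + 0.02² + 0.02² + 0.22² + 0.13² = 0.0225 + 0.0121 + 0.0144 + 0.0225 + 0.0064 + 0.0004 + 0.0004 + 0.0484 + 0.0169 = 0.1440
B = 1 / 0.1440 = 6.9444
Bₛ = (B − 1)/(n − 1) = (6.9444 − 1)/(9 − 1) = 5.9444/8 = 0.7431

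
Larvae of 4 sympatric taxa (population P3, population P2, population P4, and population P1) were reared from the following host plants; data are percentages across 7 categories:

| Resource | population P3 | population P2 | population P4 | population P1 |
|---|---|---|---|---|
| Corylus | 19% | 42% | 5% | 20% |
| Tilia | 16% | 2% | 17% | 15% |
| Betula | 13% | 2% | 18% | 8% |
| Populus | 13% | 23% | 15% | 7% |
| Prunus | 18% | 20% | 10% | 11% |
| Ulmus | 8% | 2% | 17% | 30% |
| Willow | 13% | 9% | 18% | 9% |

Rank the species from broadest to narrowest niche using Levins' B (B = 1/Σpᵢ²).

Convert percentages to proportions (divide by 100).
Σp_P3ᵢ² = 0.19² + 0.16² + 0.13² + 0.13² + 0.18² + 0.08² + 0.13² = 0.0361 + 0.0256 + 0.0169 + 0.0169 + 0.0324 + 0.0064 + 0.0169 = 0.1512
B_P3 = 1 / 0.1512 = 6.6138
Σp_P2ᵢ² = 0.42² + 0.02² + 0.02² + 0.23² + 0.20² + 0.02² + 0.09² = 0.1764 + 0.0004 + 0.0004 + 0.0529 + 0.0400 + 0.0004 + 0.0081 = 0.2786
B_P2 = 1 / 0.2786 = 3.5894
Σp_P4ᵢ² = 0.05² + 0.17² + 0.18² + 0.15² + 0.10² + 0.17² + 0.18² = 0.0025 + 0.0289 + 0.0324 + 0.0225 + 0.0100 + 0.0289 + 0.0324 = 0.1576
B_P4 = 1 / 0.1576 = 6.3452
Σp_P1ᵢ² = 0.20² + 0.15² + 0.08² + 0.07² + 0.11² + 0.30² + 0.09² = 0.0400 + 0.0225 + 0.0064 + 0.0049 + 0.0121 + 0.0900 + 0.0081 = 0.1840
B_P1 = 1 / 0.1840 = 5.4348
Ranking by B (broadest → narrowest): population P3 (6.61) > population P4 (6.35) > population P1 (5.43) > population P2 (3.59)

population P3 > population P4 > population P1 > population P2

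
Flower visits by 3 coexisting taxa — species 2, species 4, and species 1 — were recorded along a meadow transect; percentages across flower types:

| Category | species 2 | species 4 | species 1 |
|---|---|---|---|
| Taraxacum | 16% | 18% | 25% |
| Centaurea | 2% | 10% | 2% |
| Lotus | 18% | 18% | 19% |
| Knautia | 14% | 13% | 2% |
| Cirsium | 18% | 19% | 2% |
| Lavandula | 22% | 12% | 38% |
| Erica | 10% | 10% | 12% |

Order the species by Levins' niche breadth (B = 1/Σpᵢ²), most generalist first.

species 4 > species 2 > species 1

Convert percentages to proportions (divide by 100).
Σp_2ᵢ² = 0.16² + 0.02² + 0.18² + 0.14² + 0.18² + 0.22² + 0.10² = 0.0256 + 0.0004 + 0.0324 + 0.0196 + 0.0324 + 0.0484 + 0.0100 = 0.1688
B_2 = 1 / 0.1688 = 5.9242
Σp_4ᵢ² = 0.18² + 0.10² + 0.18² + 0.13² + 0.19² + 0.12² + 0.10² = 0.0324 + 0.0100 + 0.0324 + 0.0169 + 0.0361 + 0.0144 + 0.0100 = 0.1522
B_4 = 1 / 0.1522 = 6.5703
Σp_1ᵢ² = 0.25² + 0.02² + 0.19² + 0.02² + 0.02² + 0.38² + 0.12² = 0.0625 + 0.0004 + 0.0361 + 0.0004 + 0.0004 + 0.1444 + 0.0144 = 0.2586
B_1 = 1 / 0.2586 = 3.8670
Ranking by B (broadest → narrowest): species 4 (6.57) > species 2 (5.92) > species 1 (3.87)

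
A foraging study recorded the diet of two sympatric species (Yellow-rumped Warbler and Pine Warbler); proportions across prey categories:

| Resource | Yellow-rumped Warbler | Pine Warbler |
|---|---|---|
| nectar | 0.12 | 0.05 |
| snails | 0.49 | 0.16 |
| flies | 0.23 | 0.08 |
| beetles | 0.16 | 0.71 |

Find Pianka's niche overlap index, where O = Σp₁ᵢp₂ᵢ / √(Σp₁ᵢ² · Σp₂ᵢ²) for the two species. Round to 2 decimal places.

0.51

Σ p₁ᵢp₂ᵢ = 0.0060 + 0.0784 + 0.0184 + 0.1136 = 0.2164
Σp_1ᵢ² = 0.12² + 0.49² + 0.23² + 0.16² = 0.0144 + 0.2401 + 0.0529 + 0.0256 = 0.3330
Σp_2ᵢ² = 0.05² + 0.16² + 0.08² + 0.71² = 0.0025 + 0.0256 + 0.0064 + 0.5041 = 0.5386
O = 0.2164 / √(0.3330 × 0.5386) = 0.2164 / 0.42350 = 0.5110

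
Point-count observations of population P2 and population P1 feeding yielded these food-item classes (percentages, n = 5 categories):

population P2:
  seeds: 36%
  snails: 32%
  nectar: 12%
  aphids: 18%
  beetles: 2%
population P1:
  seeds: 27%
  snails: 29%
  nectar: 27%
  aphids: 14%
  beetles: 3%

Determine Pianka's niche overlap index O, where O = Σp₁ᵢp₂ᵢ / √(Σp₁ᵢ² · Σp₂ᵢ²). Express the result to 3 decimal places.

Convert percentages to proportions (divide by 100).
Σ p₁ᵢp₂ᵢ = 0.0972 + 0.0928 + 0.0324 + 0.0252 + 0.0006 = 0.2482
Σp_1ᵢ² = 0.36² + 0.32² + 0.12² + 0.18² + 0.02² = 0.1296 + 0.1024 + 0.0144 + 0.0324 + 0.0004 = 0.2792
Σp_2ᵢ² = 0.27² + 0.29² + 0.27² + 0.14² + 0.03² = 0.0729 + 0.0841 + 0.0729 + 0.0196 + 0.0009 = 0.2504
O = 0.2482 / √(0.2792 × 0.2504) = 0.2482 / 0.264408 = 0.93870

0.939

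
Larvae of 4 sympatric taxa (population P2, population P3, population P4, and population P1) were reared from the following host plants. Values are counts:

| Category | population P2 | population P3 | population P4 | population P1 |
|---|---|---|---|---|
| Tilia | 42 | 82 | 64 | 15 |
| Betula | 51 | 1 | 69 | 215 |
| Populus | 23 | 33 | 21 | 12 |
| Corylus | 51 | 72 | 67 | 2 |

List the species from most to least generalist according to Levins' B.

population P2 > population P4 > population P3 > population P1

Proportions for population P2 (n=167): 42/167=0.2515, 51/167=0.3054, 23/167=0.1377, 51/167=0.3054
Proportions for population P3 (n=188): 82/188=0.4362, 1/188=0.0053, 33/188=0.1755, 72/188=0.3830
Proportions for population P4 (n=221): 64/221=0.2896, 69/221=0.3122, 21/221=0.0950, 67/221=0.3032
Proportions for population P1 (n=244): 15/244=0.0615, 215/244=0.8811, 12/244=0.0492, 2/244=0.0082
Σp_P2ᵢ² = 0.2515² + 0.3054² + 0.1377² + 0.3054² = 0.063252 + 0.093269 + 0.018961 + 0.093269 = 0.268751
B_P2 = 1 / 0.268751 = 3.7209
Σp_P3ᵢ² = 0.4362² + 0.0053² + 0.1755² + 0.3830² = 0.190270 + 0.000028 + 0.030800 + 0.146689 = 0.367787
B_P3 = 1 / 0.367787 = 2.7190
Σp_P4ᵢ² = 0.2896² + 0.3122² + 0.0950² + 0.3032² = 0.083868 + 0.097469 + 0.009025 + 0.091930 = 0.282292
B_P4 = 1 / 0.282292 = 3.5424
Σp_P1ᵢ² = 0.0615² + 0.8811² + 0.0492² + 0.0082² = 0.003782 + 0.776337 + 0.002421 + 0.000067 = 0.782607
B_P1 = 1 / 0.782607 = 1.2778
Ranking by B (broadest → narrowest): population P2 (3.72) > population P4 (3.54) > population P3 (2.72) > population P1 (1.28)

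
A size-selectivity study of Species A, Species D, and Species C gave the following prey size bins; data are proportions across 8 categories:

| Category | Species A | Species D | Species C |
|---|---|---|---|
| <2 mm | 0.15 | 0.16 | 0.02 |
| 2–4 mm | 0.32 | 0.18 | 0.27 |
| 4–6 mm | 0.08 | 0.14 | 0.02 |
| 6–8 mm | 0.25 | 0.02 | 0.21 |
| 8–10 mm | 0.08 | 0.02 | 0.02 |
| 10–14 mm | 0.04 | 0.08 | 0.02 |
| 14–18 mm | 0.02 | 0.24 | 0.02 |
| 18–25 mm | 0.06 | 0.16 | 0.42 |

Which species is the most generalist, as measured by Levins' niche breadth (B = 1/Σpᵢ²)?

Σp_Aᵢ² = 0.15² + 0.32² + 0.08² + 0.25² + 0.08² + 0.04² + 0.02² + 0.06² = 0.0225 + 0.1024 + 0.0064 + 0.0625 + 0.0064 + 0.0016 + 0.0004 + 0.0036 = 0.2058
B_A = 1 / 0.2058 = 4.8591
Σp_Dᵢ² = 0.16² + 0.18² + 0.14² + 0.02² + 0.02² + 0.08² + 0.24² + 0.16² = 0.0256 + 0.0324 + 0.0196 + 0.0004 + 0.0004 + 0.0064 + 0.0576 + 0.0256 = 0.1680
B_D = 1 / 0.1680 = 5.9524
Σp_Cᵢ² = 0.02² + 0.27² + 0.02² + 0.21² + 0.02² + 0.02² + 0.02² + 0.42² = 0.0004 + 0.0729 + 0.0004 + 0.0441 + 0.0004 + 0.0004 + 0.0004 + 0.1764 = 0.2954
B_C = 1 / 0.2954 = 3.3852
Highest B → broadest niche (most generalist): Species D (B = 5.95).

Species D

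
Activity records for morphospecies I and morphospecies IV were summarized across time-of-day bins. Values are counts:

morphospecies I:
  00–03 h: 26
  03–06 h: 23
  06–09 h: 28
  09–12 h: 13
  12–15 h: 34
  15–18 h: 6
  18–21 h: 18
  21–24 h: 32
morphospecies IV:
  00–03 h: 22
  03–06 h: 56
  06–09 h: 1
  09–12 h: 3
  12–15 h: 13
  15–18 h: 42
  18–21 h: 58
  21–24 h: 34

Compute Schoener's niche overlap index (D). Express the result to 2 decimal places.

Proportions for morphospecies I (n=180): 26/180=0.1444, 23/180=0.1278, 28/180=0.1556, 13/180=0.0722, 34/180=0.1889, 6/180=0.0333, 18/180=0.1000, 32/180=0.1778
Proportions for morphospecies IV (n=229): 22/229=0.0961, 56/229=0.2445, 1/229=0.0044, 3/229=0.0131, 13/229=0.0568, 42/229=0.1834, 58/229=0.2533, 34/229=0.1485
Σ|p₁ᵢ − p₂ᵢ| = 0.0483 + 0.1167 + 0.1512 + 0.0591 + 0.1321 + 0.1501 + 0.1533 + 0.0293 = 0.8401
D = 1 − ½ × 0.8401 = 1 − 0.42005 = 0.57995

0.58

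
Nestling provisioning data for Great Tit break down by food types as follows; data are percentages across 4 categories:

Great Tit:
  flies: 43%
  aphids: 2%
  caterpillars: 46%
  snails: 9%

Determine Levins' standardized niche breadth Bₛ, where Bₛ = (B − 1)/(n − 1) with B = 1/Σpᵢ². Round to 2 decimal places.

Convert percentages to proportions (divide by 100).
Σpᵢ² = 0.43² + 0.02² + 0.46² + 0.09² = 0.1849 + 0.0004 + 0.2116 + 0.0081 = 0.4050
B = 1 / 0.4050 = 2.4691
Bₛ = (B − 1)/(n − 1) = (2.4691 − 1)/(4 − 1) = 1.4691/3 = 0.4897

0.49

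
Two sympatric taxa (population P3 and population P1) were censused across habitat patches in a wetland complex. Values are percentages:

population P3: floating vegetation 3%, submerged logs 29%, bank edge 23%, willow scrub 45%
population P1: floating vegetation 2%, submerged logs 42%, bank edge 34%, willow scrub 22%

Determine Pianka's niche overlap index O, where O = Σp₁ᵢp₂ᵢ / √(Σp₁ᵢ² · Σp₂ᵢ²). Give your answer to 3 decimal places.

Convert percentages to proportions (divide by 100).
Σ p₁ᵢp₂ᵢ = 0.0006 + 0.1218 + 0.0782 + 0.0990 = 0.2996
Σp_1ᵢ² = 0.03² + 0.29² + 0.23² + 0.45² = 0.0009 + 0.0841 + 0.0529 + 0.2025 = 0.3404
Σp_2ᵢ² = 0.02² + 0.42² + 0.34² + 0.22² = 0.0004 + 0.1764 + 0.1156 + 0.0484 = 0.3408
O = 0.2996 / √(0.3404 × 0.3408) = 0.2996 / 0.340600 = 0.87962

0.880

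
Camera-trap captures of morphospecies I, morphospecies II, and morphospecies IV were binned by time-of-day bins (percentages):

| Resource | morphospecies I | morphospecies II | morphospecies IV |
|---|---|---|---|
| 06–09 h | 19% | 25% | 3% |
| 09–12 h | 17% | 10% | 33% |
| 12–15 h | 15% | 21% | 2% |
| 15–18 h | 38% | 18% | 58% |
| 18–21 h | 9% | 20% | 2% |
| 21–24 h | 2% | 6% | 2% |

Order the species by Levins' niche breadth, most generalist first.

Convert percentages to proportions (divide by 100).
Σp_Iᵢ² = 0.19² + 0.17² + 0.15² + 0.38² + 0.09² + 0.02² = 0.0361 + 0.0289 + 0.0225 + 0.1444 + 0.0081 + 0.0004 = 0.2404
B_I = 1 / 0.2404 = 4.1597
Σp_IIᵢ² = 0.25² + 0.10² + 0.21² + 0.18² + 0.20² + 0.06² = 0.0625 + 0.0100 + 0.0441 + 0.0324 + 0.0400 + 0.0036 = 0.1926
B_II = 1 / 0.1926 = 5.1921
Σp_IVᵢ² = 0.03² + 0.33² + 0.02² + 0.58² + 0.02² + 0.02² = 0.0009 + 0.1089 + 0.0004 + 0.3364 + 0.0004 + 0.0004 = 0.4474
B_IV = 1 / 0.4474 = 2.2351
Ranking by B (broadest → narrowest): morphospecies II (5.19) > morphospecies I (4.16) > morphospecies IV (2.24)

morphospecies II > morphospecies I > morphospecies IV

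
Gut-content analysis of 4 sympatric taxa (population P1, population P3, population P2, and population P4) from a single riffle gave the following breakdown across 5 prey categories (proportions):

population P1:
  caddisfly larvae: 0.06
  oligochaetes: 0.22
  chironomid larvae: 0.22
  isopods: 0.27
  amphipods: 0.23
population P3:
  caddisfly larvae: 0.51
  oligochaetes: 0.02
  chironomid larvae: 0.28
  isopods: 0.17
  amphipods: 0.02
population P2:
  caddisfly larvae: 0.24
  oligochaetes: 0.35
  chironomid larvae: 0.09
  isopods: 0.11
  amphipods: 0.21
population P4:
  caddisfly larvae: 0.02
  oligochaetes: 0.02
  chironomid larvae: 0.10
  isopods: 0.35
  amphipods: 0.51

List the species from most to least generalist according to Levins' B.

Σp_P1ᵢ² = 0.06² + 0.22² + 0.22² + 0.27² + 0.23² = 0.0036 + 0.0484 + 0.0484 + 0.0729 + 0.0529 = 0.2262
B_P1 = 1 / 0.2262 = 4.4209
Σp_P3ᵢ² = 0.51² + 0.02² + 0.28² + 0.17² + 0.02² = 0.2601 + 0.0004 + 0.0784 + 0.0289 + 0.0004 = 0.3682
B_P3 = 1 / 0.3682 = 2.7159
Σp_P2ᵢ² = 0.24² + 0.35² + 0.09² + 0.11² + 0.21² = 0.0576 + 0.1225 + 0.0081 + 0.0121 + 0.0441 = 0.2444
B_P2 = 1 / 0.2444 = 4.0917
Σp_P4ᵢ² = 0.02² + 0.02² + 0.10² + 0.35² + 0.51² = 0.0004 + 0.0004 + 0.0100 + 0.1225 + 0.2601 = 0.3934
B_P4 = 1 / 0.3934 = 2.5419
Ranking by B (broadest → narrowest): population P1 (4.42) > population P2 (4.09) > population P3 (2.72) > population P4 (2.54)

population P1 > population P2 > population P3 > population P4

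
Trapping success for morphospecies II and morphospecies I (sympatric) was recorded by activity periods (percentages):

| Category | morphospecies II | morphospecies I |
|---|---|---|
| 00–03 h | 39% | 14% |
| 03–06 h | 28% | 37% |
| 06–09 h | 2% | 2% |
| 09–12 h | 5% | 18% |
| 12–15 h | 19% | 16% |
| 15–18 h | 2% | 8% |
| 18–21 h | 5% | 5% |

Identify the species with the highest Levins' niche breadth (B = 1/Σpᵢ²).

Convert percentages to proportions (divide by 100).
Σp_IIᵢ² = 0.39² + 0.28² + 0.02² + 0.05² + 0.19² + 0.02² + 0.05² = 0.1521 + 0.0784 + 0.0004 + 0.0025 + 0.0361 + 0.0004 + 0.0025 = 0.2724
B_II = 1 / 0.2724 = 3.6711
Σp_Iᵢ² = 0.14² + 0.37² + 0.02² + 0.18² + 0.16² + 0.08² + 0.05² = 0.0196 + 0.1369 + 0.0004 + 0.0324 + 0.0256 + 0.0064 + 0.0025 = 0.2238
B_I = 1 / 0.2238 = 4.4683
Highest B → broadest niche (most generalist): morphospecies I (B = 4.47).

morphospecies I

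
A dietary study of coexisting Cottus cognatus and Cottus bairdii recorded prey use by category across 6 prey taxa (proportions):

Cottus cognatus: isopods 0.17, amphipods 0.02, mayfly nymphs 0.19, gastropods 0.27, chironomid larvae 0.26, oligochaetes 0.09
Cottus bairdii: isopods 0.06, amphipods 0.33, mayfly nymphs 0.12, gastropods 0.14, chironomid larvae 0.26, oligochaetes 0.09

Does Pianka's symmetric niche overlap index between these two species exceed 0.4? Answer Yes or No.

Yes

Σ p₁ᵢp₂ᵢ = 0.0102 + 0.0066 + 0.0228 + 0.0378 + 0.0676 + 0.0081 = 0.1531
Σp_1ᵢ² = 0.17² + 0.02² + 0.19² + 0.27² + 0.26² + 0.09² = 0.0289 + 0.0004 + 0.0361 + 0.0729 + 0.0676 + 0.0081 = 0.2140
Σp_2ᵢ² = 0.06² + 0.33² + 0.12² + 0.14² + 0.26² + 0.09² = 0.0036 + 0.1089 + 0.0144 + 0.0196 + 0.0676 + 0.0081 = 0.2222
O = 0.1531 / √(0.2140 × 0.2222) = 0.1531 / 0.21806 = 0.7021
O = 0.7021 > 0.4 → Yes.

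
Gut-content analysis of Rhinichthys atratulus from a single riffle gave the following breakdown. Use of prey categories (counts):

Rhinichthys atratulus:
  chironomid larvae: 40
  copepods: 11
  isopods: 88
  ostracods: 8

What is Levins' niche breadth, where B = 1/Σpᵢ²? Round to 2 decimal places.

2.27

Proportions for Rhinichthys atratulus (n=147): 40/147=0.2721, 11/147=0.0748, 88/147=0.5986, 8/147=0.0544
Σpᵢ² = 0.2721² + 0.0748² + 0.5986² + 0.0544² = 0.074038 + 0.005595 + 0.358322 + 0.002959 = 0.440914
B = 1 / 0.440914 = 2.2680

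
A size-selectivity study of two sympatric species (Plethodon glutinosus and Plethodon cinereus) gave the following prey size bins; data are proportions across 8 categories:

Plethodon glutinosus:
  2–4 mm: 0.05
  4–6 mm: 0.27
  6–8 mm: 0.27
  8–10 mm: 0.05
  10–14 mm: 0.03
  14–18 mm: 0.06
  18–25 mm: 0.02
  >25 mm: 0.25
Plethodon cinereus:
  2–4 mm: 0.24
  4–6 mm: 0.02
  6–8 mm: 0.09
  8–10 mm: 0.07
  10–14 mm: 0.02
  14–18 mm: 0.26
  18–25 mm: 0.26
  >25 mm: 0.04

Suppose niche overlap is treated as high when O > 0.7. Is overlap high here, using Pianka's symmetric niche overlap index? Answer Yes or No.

Σ p₁ᵢp₂ᵢ = 0.0120 + 0.0054 + 0.0243 + 0.0035 + 0.0006 + 0.0156 + 0.0052 + 0.0100 = 0.0766
Σp_1ᵢ² = 0.05² + 0.27² + 0.27² + 0.05² + 0.03² + 0.06² + 0.02² + 0.25² = 0.0025 + 0.0729 + 0.0729 + 0.0025 + 0.0009 + 0.0036 + 0.0004 + 0.0625 = 0.2182
Σp_2ᵢ² = 0.24² + 0.02² + 0.09² + 0.07² + 0.02² + 0.26² + 0.26² + 0.04² = 0.0576 + 0.0004 + 0.0081 + 0.0049 + 0.0004 + 0.0676 + 0.0676 + 0.0016 = 0.2082
O = 0.0766 / √(0.2182 × 0.2082) = 0.0766 / 0.21314 = 0.3594
O = 0.3594 < 0.7 → No.

No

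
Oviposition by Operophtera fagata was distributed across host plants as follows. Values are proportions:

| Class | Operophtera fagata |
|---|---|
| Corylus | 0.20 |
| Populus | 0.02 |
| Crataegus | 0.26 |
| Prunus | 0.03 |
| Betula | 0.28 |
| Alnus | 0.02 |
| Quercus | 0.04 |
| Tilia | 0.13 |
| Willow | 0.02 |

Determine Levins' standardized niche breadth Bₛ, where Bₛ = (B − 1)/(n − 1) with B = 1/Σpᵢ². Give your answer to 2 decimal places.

Σpᵢ² = 0.20² + 0.02² + 0.26² + 0.03² + 0.28² + 0.02² + 0.04² + 0.13² + 0.02² = 0.0400 + 0.0004 + 0.0676 + 0.0009 + 0.0784 + 0.0004 + 0.0016 + 0.0169 + 0.0004 = 0.2066
B = 1 / 0.2066 = 4.8403
Bₛ = (B − 1)/(n − 1) = (4.8403 − 1)/(9 − 1) = 3.8403/8 = 0.4800

0.48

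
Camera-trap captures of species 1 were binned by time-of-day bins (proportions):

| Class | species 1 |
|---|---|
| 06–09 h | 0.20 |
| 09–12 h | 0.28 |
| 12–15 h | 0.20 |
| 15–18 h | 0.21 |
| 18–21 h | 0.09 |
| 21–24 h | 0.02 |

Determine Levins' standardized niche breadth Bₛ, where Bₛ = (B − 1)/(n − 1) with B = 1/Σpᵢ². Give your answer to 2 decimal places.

0.75

Σpᵢ² = 0.20² + 0.28² + 0.20² + 0.21² + 0.09² + 0.02² = 0.0400 + 0.0784 + 0.0400 + 0.0441 + 0.0081 + 0.0004 = 0.2110
B = 1 / 0.2110 = 4.7393
Bₛ = (B − 1)/(n − 1) = (4.7393 − 1)/(6 − 1) = 3.7393/5 = 0.7479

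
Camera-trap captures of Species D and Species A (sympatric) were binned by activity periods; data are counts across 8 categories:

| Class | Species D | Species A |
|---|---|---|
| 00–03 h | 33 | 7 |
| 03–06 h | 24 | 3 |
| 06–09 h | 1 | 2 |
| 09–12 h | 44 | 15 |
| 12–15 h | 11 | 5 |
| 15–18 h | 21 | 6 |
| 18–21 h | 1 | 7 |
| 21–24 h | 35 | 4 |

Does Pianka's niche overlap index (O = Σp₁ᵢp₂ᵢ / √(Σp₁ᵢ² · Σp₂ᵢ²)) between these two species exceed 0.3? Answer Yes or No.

Proportions for Species D (n=170): 33/170=0.1941, 24/170=0.1412, 1/170=0.0059, 44/170=0.2588, 11/170=0.0647, 21/170=0.1235, 1/170=0.0059, 35/170=0.2059
Proportions for Species A (n=49): 7/49=0.1429, 3/49=0.0612, 2/49=0.0408, 15/49=0.3061, 5/49=0.1020, 6/49=0.1224, 7/49=0.1429, 4/49=0.0816
Σ p₁ᵢp₂ᵢ = 0.027737 + 0.008641 + 0.000241 + 0.079219 + 0.006599 + 0.015116 + 0.000843 + 0.016801 = 0.155197
Σp_1ᵢ² = 0.1941² + 0.1412² + 0.0059² + 0.2588² + 0.0647² + 0.1235² + 0.0059² + 0.2059² = 0.037675 + 0.019937 + 0.000035 + 0.066977 + 0.004186 + 0.015252 + 0.000035 + 0.042395 = 0.186492
Σp_2ᵢ² = 0.1429² + 0.0612² + 0.0408² + 0.3061² + 0.1020² + 0.1224² + 0.1429² + 0.0816² = 0.020420 + 0.003745 + 0.001665 + 0.093697 + 0.010404 + 0.014982 + 0.020420 + 0.006659 = 0.171992
O = 0.155197 / √(0.186492 × 0.171992) = 0.155197 / 0.1790953 = 0.8666
O = 0.8666 > 0.3 → Yes.

Yes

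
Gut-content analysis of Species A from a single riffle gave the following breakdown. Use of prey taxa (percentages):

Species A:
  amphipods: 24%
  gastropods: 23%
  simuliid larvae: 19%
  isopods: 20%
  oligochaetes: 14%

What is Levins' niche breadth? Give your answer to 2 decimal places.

Convert percentages to proportions (divide by 100).
Σpᵢ² = 0.24² + 0.23² + 0.19² + 0.20² + 0.14² = 0.0576 + 0.0529 + 0.0361 + 0.0400 + 0.0196 = 0.2062
B = 1 / 0.2062 = 4.8497

4.85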